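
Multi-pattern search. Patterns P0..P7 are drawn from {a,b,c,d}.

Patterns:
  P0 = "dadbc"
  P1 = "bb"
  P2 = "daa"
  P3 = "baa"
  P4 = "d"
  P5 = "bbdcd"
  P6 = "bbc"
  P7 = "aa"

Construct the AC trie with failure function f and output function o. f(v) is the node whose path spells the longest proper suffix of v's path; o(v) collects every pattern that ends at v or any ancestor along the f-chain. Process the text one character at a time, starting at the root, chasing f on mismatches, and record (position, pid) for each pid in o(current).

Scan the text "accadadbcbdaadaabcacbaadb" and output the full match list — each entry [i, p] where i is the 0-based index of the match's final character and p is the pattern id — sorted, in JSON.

Build automaton:
Trie nodes:
  n0 'ε': a→15 b→6 d→1
  n1 'd': a→2  ←P4
  n2 'da': a→8 d→3
  n3 'dad': b→4
  n4 'dadb': c→5
  n5 'dadbc': ·  ←P0
  n6 'b': a→9 b→7
  n7 'bb': c→14 d→11  ←P1
  n8 'daa': ·  ←P2
  n9 'ba': a→10
  n10 'baa': ·  ←P3
  n11 'bbd': c→12
  n12 'bbdc': d→13
  n13 'bbdcd': ·  ←P5
  n14 'bbc': ·  ←P6
  n15 'a': a→16
  n16 'aa': ·  ←P7

BFS fail/out derivation:
  fail(1) 'd': from fail(0)=0 chase 'd': 0 ⇒ 0;  out={4}∪out(0)={4}
  fail(6) 'b': from fail(0)=0 chase 'b': 0 ⇒ 0;  out=∅∪out(0)=∅
  fail(15) 'a': from fail(0)=0 chase 'a': 0 ⇒ 0;  out=∅∪out(0)=∅
  fail(2) 'da': from fail(1)=0 chase 'a': 0 ⇒ 15;  out=∅∪out(15)=∅
  fail(7) 'bb': from fail(6)=0 chase 'b': 0 ⇒ 6;  out={1}∪out(6)={1}
  fail(9) 'ba': from fail(6)=0 chase 'a': 0 ⇒ 15;  out=∅∪out(15)=∅
  fail(16) 'aa': from fail(15)=0 chase 'a': 0 ⇒ 15;  out={7}∪out(15)={7}
  fail(3) 'dad': from fail(2)=15 chase 'd': 15→0 ⇒ 1;  out=∅∪out(1)={4}
  fail(8) 'daa': from fail(2)=15 chase 'a': 15 ⇒ 16;  out={2}∪out(16)={2,7}
  fail(10) 'baa': from fail(9)=15 chase 'a': 15 ⇒ 16;  out={3}∪out(16)={3,7}
  fail(11) 'bbd': from fail(7)=6 chase 'd': 6→0 ⇒ 1;  out=∅∪out(1)={4}
  fail(14) 'bbc': from fail(7)=6 chase 'c': 6→0 ⇒ 0;  out={6}∪out(0)={6}
  fail(4) 'dadb': from fail(3)=1 chase 'b': 1→0 ⇒ 6;  out=∅∪out(6)=∅
  fail(12) 'bbdc': from fail(11)=1 chase 'c': 1→0 ⇒ 0;  out=∅∪out(0)=∅
  fail(5) 'dadbc': from fail(4)=6 chase 'c': 6→0 ⇒ 0;  out={0}∪out(0)={0}
  fail(13) 'bbdcd': from fail(12)=0 chase 'd': 0 ⇒ 1;  out={5}∪out(1)={4,5}

Text stream:
pos 0 'a': at 15
pos 1 'c': at 0 ·f
pos 2 'c': at 0
pos 3 'a': at 15
pos 4 'd': at 1 ·f  ** P4@[4:4]
pos 5 'a': at 2
pos 6 'd': at 3  ** P4@[6:6]
pos 7 'b': at 4
pos 8 'c': at 5  ** P0@[4:8]
pos 9 'b': at 6 ·f
pos 10 'd': at 1 ·f  ** P4@[10:10]
pos 11 'a': at 2
pos 12 'a': at 8  ** P2@[10:12],P7@[11:12]
pos 13 'd': at 1 ·f  ** P4@[13:13]
pos 14 'a': at 2
pos 15 'a': at 8  ** P2@[13:15],P7@[14:15]
pos 16 'b': at 6 ·f
pos 17 'c': at 0 ·f
pos 18 'a': at 15
pos 19 'c': at 0 ·f
pos 20 'b': at 6
pos 21 'a': at 9
pos 22 'a': at 10  ** P3@[20:22],P7@[21:22]
pos 23 'd': at 1 ·f  ** P4@[23:23]
pos 24 'b': at 6 ·f

All matches (sorted): [[4,4],[6,4],[8,0],[10,4],[12,2],[12,7],[13,4],[15,2],[15,7],[22,3],[22,7],[23,4]]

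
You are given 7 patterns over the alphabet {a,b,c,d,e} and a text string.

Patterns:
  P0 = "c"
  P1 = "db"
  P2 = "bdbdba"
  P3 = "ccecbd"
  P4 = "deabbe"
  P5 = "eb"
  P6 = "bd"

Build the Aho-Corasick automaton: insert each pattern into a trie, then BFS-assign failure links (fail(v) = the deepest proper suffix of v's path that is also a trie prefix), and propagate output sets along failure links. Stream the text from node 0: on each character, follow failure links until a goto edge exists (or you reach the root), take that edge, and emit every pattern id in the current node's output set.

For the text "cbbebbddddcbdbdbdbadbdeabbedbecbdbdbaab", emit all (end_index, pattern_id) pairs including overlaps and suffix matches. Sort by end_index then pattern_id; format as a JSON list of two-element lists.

Construct AC machine:
Trie nodes:
  n0 'ε': b→4 c→1 d→2 e→20
  n1 'c': c→10  ←P0
  n2 'd': b→3 e→15
  n3 'db': ·  ←P1
  n4 'b': d→5
  n5 'bd': b→6  ←P6
  n6 'bdb': d→7
  n7 'bdbd': b→8
  n8 'bdbdb': a→9
  n9 'bdbdba': ·  ←P2
  n10 'cc': e→11
  n11 'cce': c→12
  n12 'ccec': b→13
  n13 'ccecb': d→14
  n14 'ccecbd': ·  ←P3
  n15 'de': a→16
  n16 'dea': b→17
  n17 'deab': b→18
  n18 'deabb': e→19
  n19 'deabbe': ·  ←P4
  n20 'e': b→21
  n21 'eb': ·  ←P5

Failure links (BFS by depth):
  n1('c'): parent n0 fail=0; on 'c' 0 → fail=0;  out {0}∪∅={0}
  n2('d'): parent n0 fail=0; on 'd' 0 → fail=0;  out ∅∪∅=∅
  n4('b'): parent n0 fail=0; on 'b' 0 → fail=0;  out ∅∪∅=∅
  n20('e'): parent n0 fail=0; on 'e' 0 → fail=0;  out ∅∪∅=∅
  n3('db'): parent n2 fail=0; on 'b' 0 → fail=4;  out {1}∪∅={1}
  n5('bd'): parent n4 fail=0; on 'd' 0 → fail=2;  out {6}∪∅={6}
  n10('cc'): parent n1 fail=0; on 'c' 0 → fail=1;  out ∅∪{0}={0}
  n15('de'): parent n2 fail=0; on 'e' 0 → fail=20;  out ∅∪∅=∅
  n21('eb'): parent n20 fail=0; on 'b' 0 → fail=4;  out {5}∪∅={5}
  n6('bdb'): parent n5 fail=2; on 'b' 2 → fail=3;  out ∅∪{1}={1}
  n11('cce'): parent n10 fail=1; on 'e' 1→0 → fail=20;  out ∅∪∅=∅
  n16('dea'): parent n15 fail=20; on 'a' 20→0 → fail=0;  out ∅∪∅=∅
  n7('bdbd'): parent n6 fail=3; on 'd' 3→4 → fail=5;  out ∅∪{6}={6}
  n12('ccec'): parent n11 fail=20; on 'c' 20→0 → fail=1;  out ∅∪{0}={0}
  n17('deab'): parent n16 fail=0; on 'b' 0 → fail=4;  out ∅∪∅=∅
  n8('bdbdb'): parent n7 fail=5; on 'b' 5 → fail=6;  out ∅∪{1}={1}
  n13('ccecb'): parent n12 fail=1; on 'b' 1→0 → fail=4;  out ∅∪∅=∅
  n18('deabb'): parent n17 fail=4; on 'b' 4→0 → fail=4;  out ∅∪∅=∅
  n9('bdbdba'): parent n8 fail=6; on 'a' 6→3→4→0 → fail=0;  out {2}∪∅={2}
  n14('ccecbd'): parent n13 fail=4; on 'd' 4 → fail=5;  out {3}∪{6}={3,6}
  n19('deabbe'): parent n18 fail=4; on 'e' 4→0 → fail=20;  out {4}∪∅={4}

Scan:
pos 0 'c': at 1  → match P0@[0:0]
pos 1 'b': at 4 (fail-walked)
pos 2 'b': at 4 (fail-walked)
pos 3 'e': at 20 (fail-walked)
pos 4 'b': at 21  → match P5@[3:4]
pos 5 'b': at 4 (fail-walked)
pos 6 'd': at 5  → match P6@[5:6]
pos 7 'd': at 2 (fail-walked)
pos 8 'd': at 2 (fail-walked)
pos 9 'd': at 2 (fail-walked)
pos 10 'c': at 1 (fail-walked)  → match P0@[10:10]
pos 11 'b': at 4 (fail-walked)
pos 12 'd': at 5  → match P6@[11:12]
pos 13 'b': at 6  → match P1@[12:13]
pos 14 'd': at 7  → match P6@[13:14]
pos 15 'b': at 8  → match P1@[14:15]
pos 16 'd': at 7 (fail-walked)  → match P6@[15:16]
pos 17 'b': at 8  → match P1@[16:17]
pos 18 'a': at 9  → match P2@[13:18]
pos 19 'd': at 2 (fail-walked)
pos 20 'b': at 3  → match P1@[19:20]
pos 21 'd': at 5 (fail-walked)  → match P6@[20:21]
pos 22 'e': at 15 (fail-walked)
pos 23 'a': at 16
pos 24 'b': at 17
pos 25 'b': at 18
pos 26 'e': at 19  → match P4@[21:26]
pos 27 'd': at 2 (fail-walked)
pos 28 'b': at 3  → match P1@[27:28]
pos 29 'e': at 20 (fail-walked)
pos 30 'c': at 1 (fail-walked)  → match P0@[30:30]
pos 31 'b': at 4 (fail-walked)
pos 32 'd': at 5  → match P6@[31:32]
pos 33 'b': at 6  → match P1@[32:33]
pos 34 'd': at 7  → match P6@[33:34]
pos 35 'b': at 8  → match P1@[34:35]
pos 36 'a': at 9  → match P2@[31:36]
pos 37 'a': at 0 (fail-walked)
pos 38 'b': at 4

Result: [[0,0],[4,5],[6,6],[10,0],[12,6],[13,1],[14,6],[15,1],[16,6],[17,1],[18,2],[20,1],[21,6],[26,4],[28,1],[30,0],[32,6],[33,1],[34,6],[35,1],[36,2]]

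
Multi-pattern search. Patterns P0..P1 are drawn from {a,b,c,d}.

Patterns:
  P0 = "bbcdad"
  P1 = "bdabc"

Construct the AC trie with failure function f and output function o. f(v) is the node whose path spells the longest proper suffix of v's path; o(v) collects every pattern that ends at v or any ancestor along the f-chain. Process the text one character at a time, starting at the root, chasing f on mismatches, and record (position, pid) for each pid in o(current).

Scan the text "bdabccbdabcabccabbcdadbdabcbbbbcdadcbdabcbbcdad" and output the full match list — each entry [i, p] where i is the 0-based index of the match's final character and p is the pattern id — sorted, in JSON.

Build automaton:
Trie (insert patterns):
  n0 'ε': b→1
  n1 'b': b→2 d→7
  n2 'bb': c→3
  n3 'bbc': d→4
  n4 'bbcd': a→5
  n5 'bbcda': d→6
  n6 'bbcdad': ·  ←P0
  n7 'bd': a→8
  n8 'bda': b→9
  n9 'bdab': c→10
  n10 'bdabc': ·  ←P1

Failure links (BFS by depth):
  n1('b'): parent n0 fail=0; on 'b' 0 → fail=0;  out ∅∪∅=∅
  n2('bb'): parent n1 fail=0; on 'b' 0 → fail=1;  out ∅∪∅=∅
  n7('bd'): parent n1 fail=0; on 'd' 0 → fail=0;  out ∅∪∅=∅
  n3('bbc'): parent n2 fail=1; on 'c' 1→0 → fail=0;  out ∅∪∅=∅
  n8('bda'): parent n7 fail=0; on 'a' 0 → fail=0;  out ∅∪∅=∅
  n4('bbcd'): parent n3 fail=0; on 'd' 0 → fail=0;  out ∅∪∅=∅
  n9('bdab'): parent n8 fail=0; on 'b' 0 → fail=1;  out ∅∪∅=∅
  n5('bbcda'): parent n4 fail=0; on 'a' 0 → fail=0;  out ∅∪∅=∅
  n10('bdabc'): parent n9 fail=1; on 'c' 1→0 → fail=0;  out {1}∪∅={1}
  n6('bbcdad'): parent n5 fail=0; on 'd' 0 → fail=0;  out {0}∪∅={0}

Text stream:
i=0 'b': node 0→1
i=1 'd': node 1→7
i=2 'a': node 7→8
i=3 'b': node 8→9
i=4 'c': node 9→10  ** P1@[0:4]
i=5 'c': node 10→0 (via fail)
i=6 'b': node 0→1
i=7 'd': node 1→7
i=8 'a': node 7→8
i=9 'b': node 8→9
i=10 'c': node 9→10  ** P1@[6:10]
i=11 'a': node 10→0 (via fail)
i=12 'b': node 0→1
i=13 'c': node 1→0 (via fail)
i=14 'c': node 0→0
i=15 'a': node 0→0
i=16 'b': node 0→1
i=17 'b': node 1→2
i=18 'c': node 2→3
i=19 'd': node 3→4
i=20 'a': node 4→5
i=21 'd': node 5→6  ** P0@[16:21]
i=22 'b': node 6→1 (via fail)
i=23 'd': node 1→7
i=24 'a': node 7→8
i=25 'b': node 8→9
i=26 'c': node 9→10  ** P1@[22:26]
i=27 'b': node 10→1 (via fail)
i=28 'b': node 1→2
i=29 'b': node 2→2 (via fail)
i=30 'b': node 2→2 (via fail)
i=31 'c': node 2→3
i=32 'd': node 3→4
i=33 'a': node 4→5
i=34 'd': node 5→6  ** P0@[29:34]
i=35 'c': node 6→0 (via fail)
i=36 'b': node 0→1
i=37 'd': node 1→7
i=38 'a': node 7→8
i=39 'b': node 8→9
i=40 'c': node 9→10  ** P1@[36:40]
i=41 'b': node 10→1 (via fail)
i=42 'b': node 1→2
i=43 'c': node 2→3
i=44 'd': node 3→4
i=45 'a': node 4→5
i=46 'd': node 5→6  ** P0@[41:46]

Matches: [[4,1],[10,1],[21,0],[26,1],[34,0],[40,1],[46,0]]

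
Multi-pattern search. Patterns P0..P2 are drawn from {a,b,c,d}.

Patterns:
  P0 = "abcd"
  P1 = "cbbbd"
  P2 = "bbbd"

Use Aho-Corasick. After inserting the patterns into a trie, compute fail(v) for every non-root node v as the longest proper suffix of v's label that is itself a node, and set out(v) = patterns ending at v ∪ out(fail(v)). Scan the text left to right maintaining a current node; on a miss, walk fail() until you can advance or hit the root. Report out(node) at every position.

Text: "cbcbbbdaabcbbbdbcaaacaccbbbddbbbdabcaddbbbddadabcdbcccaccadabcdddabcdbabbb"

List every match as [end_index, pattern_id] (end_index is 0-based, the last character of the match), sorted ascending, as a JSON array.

Build:
Trie (insert patterns):
  0='ε' goto a→1 b→10 c→5
  1='a' goto b→2
  2='ab' goto c→3
  3='abc' goto d→4
  4='abcd' goto ·  ←P0
  5='c' goto b→6
  6='cb' goto b→7
  7='cbb' goto b→8
  8='cbbb' goto d→9
  9='cbbbd' goto ·  ←P1
  10='b' goto b→11
  11='bb' goto b→12
  12='bbb' goto d→13
  13='bbbd' goto ·  ←P2

Failure links (BFS by depth):
  fail(1) 'a': from fail(0)=0 chase 'a': 0 ⇒ 0;  out=∅∪out(0)=∅
  fail(5) 'c': from fail(0)=0 chase 'c': 0 ⇒ 0;  out=∅∪out(0)=∅
  fail(10) 'b': from fail(0)=0 chase 'b': 0 ⇒ 0;  out=∅∪out(0)=∅
  fail(2) 'ab': from fail(1)=0 chase 'b': 0 ⇒ 10;  out=∅∪out(10)=∅
  fail(6) 'cb': from fail(5)=0 chase 'b': 0 ⇒ 10;  out=∅∪out(10)=∅
  fail(11) 'bb': from fail(10)=0 chase 'b': 0 ⇒ 10;  out=∅∪out(10)=∅
  fail(3) 'abc': from fail(2)=10 chase 'c': 10→0 ⇒ 5;  out=∅∪out(5)=∅
  fail(7) 'cbb': from fail(6)=10 chase 'b': 10 ⇒ 11;  out=∅∪out(11)=∅
  fail(12) 'bbb': from fail(11)=10 chase 'b': 10 ⇒ 11;  out=∅∪out(11)=∅
  fail(4) 'abcd': from fail(3)=5 chase 'd': 5→0 ⇒ 0;  out={0}∪out(0)={0}
  fail(8) 'cbbb': from fail(7)=11 chase 'b': 11 ⇒ 12;  out=∅∪out(12)=∅
  fail(13) 'bbbd': from fail(12)=11 chase 'd': 11→10→0 ⇒ 0;  out={2}∪out(0)={2}
  fail(9) 'cbbbd': from fail(8)=12 chase 'd': 12 ⇒ 13;  out={1}∪out(13)={1,2}

Scan:
i=0 'c': node 0→5
i=1 'b': node 5→6
i=2 'c': node 6→5 (fail-walked)
i=3 'b': node 5→6
i=4 'b': node 6→7
i=5 'b': node 7→8
i=6 'd': node 8→9  ** P1@[2:6],P2@[3:6]
i=7 'a': node 9→1 (fail-walked)
i=8 'a': node 1→1 (fail-walked)
i=9 'b': node 1→2
i=10 'c': node 2→3
i=11 'b': node 3→6 (fail-walked)
i=12 'b': node 6→7
i=13 'b': node 7→8
i=14 'd': node 8→9  ** P1@[10:14],P2@[11:14]
i=15 'b': node 9→10 (fail-walked)
i=16 'c': node 10→5 (fail-walked)
i=17 'a': node 5→1 (fail-walked)
i=18 'a': node 1→1 (fail-walked)
i=19 'a': node 1→1 (fail-walked)
i=20 'c': node 1→5 (fail-walked)
i=21 'a': node 5→1 (fail-walked)
i=22 'c': node 1→5 (fail-walked)
i=23 'c': node 5→5 (fail-walked)
i=24 'b': node 5→6
i=25 'b': node 6→7
i=26 'b': node 7→8
i=27 'd': node 8→9  ** P1@[23:27],P2@[24:27]
i=28 'd': node 9→0 (fail-walked)
i=29 'b': node 0→10
i=30 'b': node 10→11
i=31 'b': node 11→12
i=32 'd': node 12→13  ** P2@[29:32]
i=33 'a': node 13→1 (fail-walked)
i=34 'b': node 1→2
i=35 'c': node 2→3
i=36 'a': node 3→1 (fail-walked)
i=37 'd': node 1→0 (fail-walked)
i=38 'd': node 0→0
i=39 'b': node 0→10
i=40 'b': node 10→11
i=41 'b': node 11→12
i=42 'd': node 12→13  ** P2@[39:42]
i=43 'd': node 13→0 (fail-walked)
i=44 'a': node 0→1
i=45 'd': node 1→0 (fail-walked)
i=46 'a': node 0→1
i=47 'b': node 1→2
i=48 'c': node 2→3
i=49 'd': node 3→4  ** P0@[46:49]
i=50 'b': node 4→10 (fail-walked)
i=51 'c': node 10→5 (fail-walked)
i=52 'c': node 5→5 (fail-walked)
i=53 'c': node 5→5 (fail-walked)
i=54 'a': node 5→1 (fail-walked)
i=55 'c': node 1→5 (fail-walked)
i=56 'c': node 5→5 (fail-walked)
i=57 'a': node 5→1 (fail-walked)
i=58 'd': node 1→0 (fail-walked)
i=59 'a': node 0→1
i=60 'b': node 1→2
i=61 'c': node 2→3
i=62 'd': node 3→4  ** P0@[59:62]
i=63 'd': node 4→0 (fail-walked)
i=64 'd': node 0→0
i=65 'a': node 0→1
i=66 'b': node 1→2
i=67 'c': node 2→3
i=68 'd': node 3→4  ** P0@[65:68]
i=69 'b': node 4→10 (fail-walked)
i=70 'a': node 10→1 (fail-walked)
i=71 'b': node 1→2
i=72 'b': node 2→11 (fail-walked)
i=73 'b': node 11→12

All matches (sorted): [[6,1],[6,2],[14,1],[14,2],[27,1],[27,2],[32,2],[42,2],[49,0],[62,0],[68,0]]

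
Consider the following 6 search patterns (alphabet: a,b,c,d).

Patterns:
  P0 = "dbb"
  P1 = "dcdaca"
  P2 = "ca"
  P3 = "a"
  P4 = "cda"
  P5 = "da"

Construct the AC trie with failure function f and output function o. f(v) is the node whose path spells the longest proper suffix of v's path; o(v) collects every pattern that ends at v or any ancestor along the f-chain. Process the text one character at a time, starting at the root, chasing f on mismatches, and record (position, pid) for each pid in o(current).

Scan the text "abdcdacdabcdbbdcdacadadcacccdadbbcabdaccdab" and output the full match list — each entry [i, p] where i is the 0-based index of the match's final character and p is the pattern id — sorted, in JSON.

Construct AC machine:
Trie (insert patterns):
  n0 'ε': a→11 c→9 d→1
  n1 'd': a→14 b→2 c→4
  n2 'db': b→3
  n3 'dbb': ·  [P0 ends]
  n4 'dc': d→5
  n5 'dcd': a→6
  n6 'dcda': c→7
  n7 'dcdac': a→8
  n8 'dcdaca': ·  [P1 ends]
  n9 'c': a→10 d→12
  n10 'ca': ·  [P2 ends]
  n11 'a': ·  [P3 ends]
  n12 'cd': a→13
  n13 'cda': ·  [P4 ends]
  n14 'da': ·  [P5 ends]

BFS fail/out derivation:
  n1('d'): parent n0 fail=0; on 'd' 0 → fail=0;  out ∅∪∅=∅
  n9('c'): parent n0 fail=0; on 'c' 0 → fail=0;  out ∅∪∅=∅
  n11('a'): parent n0 fail=0; on 'a' 0 → fail=0;  out {3}∪∅={3}
  n2('db'): parent n1 fail=0; on 'b' 0 → fail=0;  out ∅∪∅=∅
  n4('dc'): parent n1 fail=0; on 'c' 0 → fail=9;  out ∅∪∅=∅
  n10('ca'): parent n9 fail=0; on 'a' 0 → fail=11;  out {2}∪{3}={2,3}
  n12('cd'): parent n9 fail=0; on 'd' 0 → fail=1;  out ∅∪∅=∅
  n14('da'): parent n1 fail=0; on 'a' 0 → fail=11;  out {5}∪{3}={3,5}
  n3('dbb'): parent n2 fail=0; on 'b' 0 → fail=0;  out {0}∪∅={0}
  n5('dcd'): parent n4 fail=9; on 'd' 9 → fail=12;  out ∅∪∅=∅
  n13('cda'): parent n12 fail=1; on 'a' 1 → fail=14;  out {4}∪{3,5}={3,4,5}
  n6('dcda'): parent n5 fail=12; on 'a' 12 → fail=13;  out ∅∪{3,4,5}={3,4,5}
  n7('dcdac'): parent n6 fail=13; on 'c' 13→14→11→0 → fail=9;  out ∅∪∅=∅
  n8('dcdaca'): parent n7 fail=9; on 'a' 9 → fail=10;  out {1}∪{2,3}={1,2,3}

Run:
i=0 'a': node 0→11  ** P3@[0:0]
i=1 'b': node 11→0 (via fail)
i=2 'd': node 0→1
i=3 'c': node 1→4
i=4 'd': node 4→5
i=5 'a': node 5→6  ** P3@[5:5],P4@[3:5],P5@[4:5]
i=6 'c': node 6→7
i=7 'd': node 7→12 (via fail)
i=8 'a': node 12→13  ** P3@[8:8],P4@[6:8],P5@[7:8]
i=9 'b': node 13→0 (via fail)
i=10 'c': node 0→9
i=11 'd': node 9→12
i=12 'b': node 12→2 (via fail)
i=13 'b': node 2→3  ** P0@[11:13]
i=14 'd': node 3→1 (via fail)
i=15 'c': node 1→4
i=16 'd': node 4→5
i=17 'a': node 5→6  ** P3@[17:17],P4@[15:17],P5@[16:17]
i=18 'c': node 6→7
i=19 'a': node 7→8  ** P1@[14:19],P2@[18:19],P3@[19:19]
i=20 'd': node 8→1 (via fail)
i=21 'a': node 1→14  ** P3@[21:21],P5@[20:21]
i=22 'd': node 14→1 (via fail)
i=23 'c': node 1→4
i=24 'a': node 4→10 (via fail)  ** P2@[23:24],P3@[24:24]
i=25 'c': node 10→9 (via fail)
i=26 'c': node 9→9 (via fail)
i=27 'c': node 9→9 (via fail)
i=28 'd': node 9→12
i=29 'a': node 12→13  ** P3@[29:29],P4@[27:29],P5@[28:29]
i=30 'd': node 13→1 (via fail)
i=31 'b': node 1→2
i=32 'b': node 2→3  ** P0@[30:32]
i=33 'c': node 3→9 (via fail)
i=34 'a': node 9→10  ** P2@[33:34],P3@[34:34]
i=35 'b': node 10→0 (via fail)
i=36 'd': node 0→1
i=37 'a': node 1→14  ** P3@[37:37],P5@[36:37]
i=38 'c': node 14→9 (via fail)
i=39 'c': node 9→9 (via fail)
i=40 'd': node 9→12
i=41 'a': node 12→13  ** P3@[41:41],P4@[39:41],P5@[40:41]
i=42 'b': node 13→0 (via fail)

Matches: [[0,3],[5,3],[5,4],[5,5],[8,3],[8,4],[8,5],[13,0],[17,3],[17,4],[17,5],[19,1],[19,2],[19,3],[21,3],[21,5],[24,2],[24,3],[29,3],[29,4],[29,5],[32,0],[34,2],[34,3],[37,3],[37,5],[41,3],[41,4],[41,5]]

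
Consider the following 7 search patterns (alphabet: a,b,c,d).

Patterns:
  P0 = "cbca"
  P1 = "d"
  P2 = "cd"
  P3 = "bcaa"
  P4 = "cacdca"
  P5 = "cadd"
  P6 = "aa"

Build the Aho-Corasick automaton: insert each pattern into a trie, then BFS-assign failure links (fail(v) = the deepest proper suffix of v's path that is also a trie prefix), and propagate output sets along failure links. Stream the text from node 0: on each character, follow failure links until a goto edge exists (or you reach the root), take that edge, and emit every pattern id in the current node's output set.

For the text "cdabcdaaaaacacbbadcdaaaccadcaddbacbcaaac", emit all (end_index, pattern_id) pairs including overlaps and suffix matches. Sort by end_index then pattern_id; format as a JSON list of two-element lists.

Construct AC machine:
Trie (insert patterns):
  0='ε' goto a→18 b→7 c→1 d→5
  1='c' goto a→11 b→2 d→6
  2='cb' goto c→3
  3='cbc' goto a→4
  4='cbca' goto ·  ←P0
  5='d' goto ·  ←P1
  6='cd' goto ·  ←P2
  7='b' goto c→8
  8='bc' goto a→9
  9='bca' goto a→10
  10='bcaa' goto ·  ←P3
  11='ca' goto c→12 d→16
  12='cac' goto d→13
  13='cacd' goto c→14
  14='cacdc' goto a→15
  15='cacdca' goto ·  ←P4
  16='cad' goto d→17
  17='cadd' goto ·  ←P5
  18='a' goto a→19
  19='aa' goto ·  ←P6

Failure links (BFS by depth):
  n1('c'): parent n0 fail=0; on 'c' 0 → fail=0;  out ∅∪∅=∅
  n5('d'): parent n0 fail=0; on 'd' 0 → fail=0;  out {1}∪∅={1}
  n7('b'): parent n0 fail=0; on 'b' 0 → fail=0;  out ∅∪∅=∅
  n18('a'): parent n0 fail=0; on 'a' 0 → fail=0;  out ∅∪∅=∅
  n2('cb'): parent n1 fail=0; on 'b' 0 → fail=7;  out ∅∪∅=∅
  n6('cd'): parent n1 fail=0; on 'd' 0 → fail=5;  out {2}∪{1}={1,2}
  n8('bc'): parent n7 fail=0; on 'c' 0 → fail=1;  out ∅∪∅=∅
  n11('ca'): parent n1 fail=0; on 'a' 0 → fail=18;  out ∅∪∅=∅
  n19('aa'): parent n18 fail=0; on 'a' 0 → fail=18;  out {6}∪∅={6}
  n3('cbc'): parent n2 fail=7; on 'c' 7 → fail=8;  out ∅∪∅=∅
  n9('bca'): parent n8 fail=1; on 'a' 1 → fail=11;  out ∅∪∅=∅
  n12('cac'): parent n11 fail=18; on 'c' 18→0 → fail=1;  out ∅∪∅=∅
  n16('cad'): parent n11 fail=18; on 'd' 18→0 → fail=5;  out ∅∪{1}={1}
  n4('cbca'): parent n3 fail=8; on 'a' 8 → fail=9;  out {0}∪∅={0}
  n10('bcaa'): parent n9 fail=11; on 'a' 11→18 → fail=19;  out {3}∪{6}={3,6}
  n13('cacd'): parent n12 fail=1; on 'd' 1 → fail=6;  out ∅∪{1,2}={1,2}
  n17('cadd'): parent n16 fail=5; on 'd' 5→0 → fail=5;  out {5}∪{1}={1,5}
  n14('cacdc'): parent n13 fail=6; on 'c' 6→5→0 → fail=1;  out ∅∪∅=∅
  n15('cacdca'): parent n14 fail=1; on 'a' 1 → fail=11;  out {4}∪∅={4}

Run:
i=0 'c': node 0→1
i=1 'd': node 1→6  emit P1@[1:1],P2@[0:1]
i=2 'a': node 6→18 (via fail)
i=3 'b': node 18→7 (via fail)
i=4 'c': node 7→8
i=5 'd': node 8→6 (via fail)  emit P1@[5:5],P2@[4:5]
i=6 'a': node 6→18 (via fail)
i=7 'a': node 18→19  emit P6@[6:7]
i=8 'a': node 19→19 (via fail)  emit P6@[7:8]
i=9 'a': node 19→19 (via fail)  emit P6@[8:9]
i=10 'a': node 19→19 (via fail)  emit P6@[9:10]
i=11 'c': node 19→1 (via fail)
i=12 'a': node 1→11
i=13 'c': node 11→12
i=14 'b': node 12→2 (via fail)
i=15 'b': node 2→7 (via fail)
i=16 'a': node 7→18 (via fail)
i=17 'd': node 18→5 (via fail)  emit P1@[17:17]
i=18 'c': node 5→1 (via fail)
i=19 'd': node 1→6  emit P1@[19:19],P2@[18:19]
i=20 'a': node 6→18 (via fail)
i=21 'a': node 18→19  emit P6@[20:21]
i=22 'a': node 19→19 (via fail)  emit P6@[21:22]
i=23 'c': node 19→1 (via fail)
i=24 'c': node 1→1 (via fail)
i=25 'a': node 1→11
i=26 'd': node 11→16  emit P1@[26:26]
i=27 'c': node 16→1 (via fail)
i=28 'a': node 1→11
i=29 'd': node 11→16  emit P1@[29:29]
i=30 'd': node 16→17  emit P1@[30:30],P5@[27:30]
i=31 'b': node 17→7 (via fail)
i=32 'a': node 7→18 (via fail)
i=33 'c': node 18→1 (via fail)
i=34 'b': node 1→2
i=35 'c': node 2→3
i=36 'a': node 3→4  emit P0@[33:36]
i=37 'a': node 4→10 (via fail)  emit P3@[34:37],P6@[36:37]
i=38 'a': node 10→19 (via fail)  emit P6@[37:38]
i=39 'c': node 19→1 (via fail)

Result: [[1,1],[1,2],[5,1],[5,2],[7,6],[8,6],[9,6],[10,6],[17,1],[19,1],[19,2],[21,6],[22,6],[26,1],[29,1],[30,1],[30,5],[36,0],[37,3],[37,6],[38,6]]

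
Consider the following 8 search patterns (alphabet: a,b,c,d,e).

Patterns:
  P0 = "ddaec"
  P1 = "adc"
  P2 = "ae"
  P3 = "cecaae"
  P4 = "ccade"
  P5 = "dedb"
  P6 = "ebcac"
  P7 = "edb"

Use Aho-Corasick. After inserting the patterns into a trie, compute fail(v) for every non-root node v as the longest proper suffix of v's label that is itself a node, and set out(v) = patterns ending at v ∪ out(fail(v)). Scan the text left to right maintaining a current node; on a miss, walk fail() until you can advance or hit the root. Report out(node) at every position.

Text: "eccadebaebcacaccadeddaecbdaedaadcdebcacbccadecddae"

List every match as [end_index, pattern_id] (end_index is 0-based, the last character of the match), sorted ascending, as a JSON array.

Construct AC machine:
Trie nodes:
  0='ε' goto a→6 c→10 d→1 e→23
  1='d' goto d→2 e→20
  2='dd' goto a→3
  3='dda' goto e→4
  4='ddae' goto c→5
  5='ddaec' goto ·  [P0 ends]
  6='a' goto d→7 e→9
  7='ad' goto c→8
  8='adc' goto ·  [P1 ends]
  9='ae' goto ·  [P2 ends]
  10='c' goto c→16 e→11
  11='ce' goto c→12
  12='cec' goto a→13
  13='ceca' goto a→14
  14='cecaa' goto e→15
  15='cecaae' goto ·  [P3 ends]
  16='cc' goto a→17
  17='cca' goto d→18
  18='ccad' goto e→19
  19='ccade' goto ·  [P4 ends]
  20='de' goto d→21
  21='ded' goto b→22
  22='dedb' goto ·  [P5 ends]
  23='e' goto b→24 d→28
  24='eb' goto c→25
  25='ebc' goto a→26
  26='ebca' goto c→27
  27='ebcac' goto ·  [P6 ends]
  28='ed' goto b→29
  29='edb' goto ·  [P7 ends]

Failure links (BFS by depth):
  fail(1) 'd': from fail(0)=0 chase 'd': 0 ⇒ 0;  out=∅∪out(0)=∅
  fail(6) 'a': from fail(0)=0 chase 'a': 0 ⇒ 0;  out=∅∪out(0)=∅
  fail(10) 'c': from fail(0)=0 chase 'c': 0 ⇒ 0;  out=∅∪out(0)=∅
  fail(23) 'e': from fail(0)=0 chase 'e': 0 ⇒ 0;  out=∅∪out(0)=∅
  fail(2) 'dd': from fail(1)=0 chase 'd': 0 ⇒ 1;  out=∅∪out(1)=∅
  fail(7) 'ad': from fail(6)=0 chase 'd': 0 ⇒ 1;  out=∅∪out(1)=∅
  fail(9) 'ae': from fail(6)=0 chase 'e': 0 ⇒ 23;  out={2}∪out(23)={2}
  fail(11) 'ce': from fail(10)=0 chase 'e': 0 ⇒ 23;  out=∅∪out(23)=∅
  fail(16) 'cc': from fail(10)=0 chase 'c': 0 ⇒ 10;  out=∅∪out(10)=∅
  fail(20) 'de': from fail(1)=0 chase 'e': 0 ⇒ 23;  out=∅∪out(23)=∅
  fail(24) 'eb': from fail(23)=0 chase 'b': 0 ⇒ 0;  out=∅∪out(0)=∅
  fail(28) 'ed': from fail(23)=0 chase 'd': 0 ⇒ 1;  out=∅∪out(1)=∅
  fail(3) 'dda': from fail(2)=1 chase 'a': 1→0 ⇒ 6;  out=∅∪out(6)=∅
  fail(8) 'adc': from fail(7)=1 chase 'c': 1→0 ⇒ 10;  out={1}∪out(10)={1}
  fail(12) 'cec': from fail(11)=23 chase 'c': 23→0 ⇒ 10;  out=∅∪out(10)=∅
  fail(17) 'cca': from fail(16)=10 chase 'a': 10→0 ⇒ 6;  out=∅∪out(6)=∅
  fail(21) 'ded': from fail(20)=23 chase 'd': 23 ⇒ 28;  out=∅∪out(28)=∅
  fail(25) 'ebc': from fail(24)=0 chase 'c': 0 ⇒ 10;  out=∅∪out(10)=∅
  fail(29) 'edb': from fail(28)=1 chase 'b': 1→0 ⇒ 0;  out={7}∪out(0)={7}
  fail(4) 'ddae': from fail(3)=6 chase 'e': 6 ⇒ 9;  out=∅∪out(9)={2}
  fail(13) 'ceca': from fail(12)=10 chase 'a': 10→0 ⇒ 6;  out=∅∪out(6)=∅
  fail(18) 'ccad': from fail(17)=6 chase 'd': 6 ⇒ 7;  out=∅∪out(7)=∅
  fail(22) 'dedb': from fail(21)=28 chase 'b': 28 ⇒ 29;  out={5}∪out(29)={5,7}
  fail(26) 'ebca': from fail(25)=10 chase 'a': 10→0 ⇒ 6;  out=∅∪out(6)=∅
  fail(5) 'ddaec': from fail(4)=9 chase 'c': 9→23→0 ⇒ 10;  out={0}∪out(10)={0}
  fail(14) 'cecaa': from fail(13)=6 chase 'a': 6→0 ⇒ 6;  out=∅∪out(6)=∅
  fail(19) 'ccade': from fail(18)=7 chase 'e': 7→1 ⇒ 20;  out={4}∪out(20)={4}
  fail(27) 'ebcac': from fail(26)=6 chase 'c': 6→0 ⇒ 10;  out={6}∪out(10)={6}
  fail(15) 'cecaae': from fail(14)=6 chase 'e': 6 ⇒ 9;  out={3}∪out(9)={2,3}

Text stream:
i=0 'e': node 0→23
i=1 'c': node 23→10 ·f
i=2 'c': node 10→16
i=3 'a': node 16→17
i=4 'd': node 17→18
i=5 'e': node 18→19  emit P4@[1:5]
i=6 'b': node 19→24 ·f
i=7 'a': node 24→6 ·f
i=8 'e': node 6→9  emit P2@[7:8]
i=9 'b': node 9→24 ·f
i=10 'c': node 24→25
i=11 'a': node 25→26
i=12 'c': node 26→27  emit P6@[8:12]
i=13 'a': node 27→6 ·f
i=14 'c': node 6→10 ·f
i=15 'c': node 10→16
i=16 'a': node 16→17
i=17 'd': node 17→18
i=18 'e': node 18→19  emit P4@[14:18]
i=19 'd': node 19→21 ·f
i=20 'd': node 21→2 ·f
i=21 'a': node 2→3
i=22 'e': node 3→4  emit P2@[21:22]
i=23 'c': node 4→5  emit P0@[19:23]
i=24 'b': node 5→0 ·f
i=25 'd': node 0→1
i=26 'a': node 1→6 ·f
i=27 'e': node 6→9  emit P2@[26:27]
i=28 'd': node 9→28 ·f
i=29 'a': node 28→6 ·f
i=30 'a': node 6→6 ·f
i=31 'd': node 6→7
i=32 'c': node 7→8  emit P1@[30:32]
i=33 'd': node 8→1 ·f
i=34 'e': node 1→20
i=35 'b': node 20→24 ·f
i=36 'c': node 24→25
i=37 'a': node 25→26
i=38 'c': node 26→27  emit P6@[34:38]
i=39 'b': node 27→0 ·f
i=40 'c': node 0→10
i=41 'c': node 10→16
i=42 'a': node 16→17
i=43 'd': node 17→18
i=44 'e': node 18→19  emit P4@[40:44]
i=45 'c': node 19→10 ·f
i=46 'd': node 10→1 ·f
i=47 'd': node 1→2
i=48 'a': node 2→3
i=49 'e': node 3→4  emit P2@[48:49]

All matches (sorted): [[5,4],[8,2],[12,6],[18,4],[22,2],[23,0],[27,2],[32,1],[38,6],[44,4],[49,2]]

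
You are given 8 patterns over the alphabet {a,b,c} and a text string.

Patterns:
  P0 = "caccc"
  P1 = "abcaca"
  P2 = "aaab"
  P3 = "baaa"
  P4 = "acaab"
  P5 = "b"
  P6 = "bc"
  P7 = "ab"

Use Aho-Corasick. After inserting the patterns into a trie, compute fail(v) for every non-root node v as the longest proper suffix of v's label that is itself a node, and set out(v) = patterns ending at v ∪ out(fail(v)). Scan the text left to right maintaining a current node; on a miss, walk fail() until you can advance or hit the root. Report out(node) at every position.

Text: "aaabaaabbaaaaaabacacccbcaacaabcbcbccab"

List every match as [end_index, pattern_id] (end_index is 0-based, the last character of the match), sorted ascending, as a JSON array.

Build automaton:
Trie (insert patterns):
  0='ε' goto a→6 b→15 c→1
  1='c' goto a→2
  2='ca' goto c→3
  3='cac' goto c→4
  4='cacc' goto c→5
  5='caccc' goto ·  [P0 ends]
  6='a' goto a→12 b→7 c→19
  7='ab' goto c→8  [P7 ends]
  8='abc' goto a→9
  9='abca' goto c→10
  10='abcac' goto a→11
  11='abcaca' goto ·  [P1 ends]
  12='aa' goto a→13
  13='aaa' goto b→14
  14='aaab' goto ·  [P2 ends]
  15='b' goto a→16 c→23  [P5 ends]
  16='ba' goto a→17
  17='baa' goto a→18
  18='baaa' goto ·  [P3 ends]
  19='ac' goto a→20
  20='aca' goto a→21
  21='acaa' goto b→22
  22='acaab' goto ·  [P4 ends]
  23='bc' goto ·  [P6 ends]

BFS fail/out derivation:
  fail(1) 'c': from fail(0)=0 chase 'c': 0 ⇒ 0;  out=∅∪out(0)=∅
  fail(6) 'a': from fail(0)=0 chase 'a': 0 ⇒ 0;  out=∅∪out(0)=∅
  fail(15) 'b': from fail(0)=0 chase 'b': 0 ⇒ 0;  out={5}∪out(0)={5}
  fail(2) 'ca': from fail(1)=0 chase 'a': 0 ⇒ 6;  out=∅∪out(6)=∅
  fail(7) 'ab': from fail(6)=0 chase 'b': 0 ⇒ 15;  out={7}∪out(15)={5,7}
  fail(12) 'aa': from fail(6)=0 chase 'a': 0 ⇒ 6;  out=∅∪out(6)=∅
  fail(16) 'ba': from fail(15)=0 chase 'a': 0 ⇒ 6;  out=∅∪out(6)=∅
  fail(19) 'ac': from fail(6)=0 chase 'c': 0 ⇒ 1;  out=∅∪out(1)=∅
  fail(23) 'bc': from fail(15)=0 chase 'c': 0 ⇒ 1;  out={6}∪out(1)={6}
  fail(3) 'cac': from fail(2)=6 chase 'c': 6 ⇒ 19;  out=∅∪out(19)=∅
  fail(8) 'abc': from fail(7)=15 chase 'c': 15 ⇒ 23;  out=∅∪out(23)={6}
  fail(13) 'aaa': from fail(12)=6 chase 'a': 6 ⇒ 12;  out=∅∪out(12)=∅
  fail(17) 'baa': from fail(16)=6 chase 'a': 6 ⇒ 12;  out=∅∪out(12)=∅
  fail(20) 'aca': from fail(19)=1 chase 'a': 1 ⇒ 2;  out=∅∪out(2)=∅
  fail(4) 'cacc': from fail(3)=19 chase 'c': 19→1→0 ⇒ 1;  out=∅∪out(1)=∅
  fail(9) 'abca': from fail(8)=23 chase 'a': 23→1 ⇒ 2;  out=∅∪out(2)=∅
  fail(14) 'aaab': from fail(13)=12 chase 'b': 12→6 ⇒ 7;  out={2}∪out(7)={2,5,7}
  fail(18) 'baaa': from fail(17)=12 chase 'a': 12 ⇒ 13;  out={3}∪out(13)={3}
  fail(21) 'acaa': from fail(20)=2 chase 'a': 2→6 ⇒ 12;  out=∅∪out(12)=∅
  fail(5) 'caccc': from fail(4)=1 chase 'c': 1→0 ⇒ 1;  out={0}∪out(1)={0}
  fail(10) 'abcac': from fail(9)=2 chase 'c': 2 ⇒ 3;  out=∅∪out(3)=∅
  fail(22) 'acaab': from fail(21)=12 chase 'b': 12→6 ⇒ 7;  out={4}∪out(7)={4,5,7}
  fail(11) 'abcaca': from fail(10)=3 chase 'a': 3→19 ⇒ 20;  out={1}∪out(20)={1}

Scan:
[0] read 'a'  n0⇒n6
[1] read 'a'  n6⇒n12
[2] read 'a'  n12⇒n13
[3] read 'b'  n13⇒n14  → match P2@[0:3],P5@[3:3],P7@[2:3]
[4] read 'a'  n14⇒n16 (fail-walked)
[5] read 'a'  n16⇒n17
[6] read 'a'  n17⇒n18  → match P3@[3:6]
[7] read 'b'  n18⇒n14 (fail-walked)  → match P2@[4:7],P5@[7:7],P7@[6:7]
[8] read 'b'  n14⇒n15 (fail-walked)  → match P5@[8:8]
[9] read 'a'  n15⇒n16
[10] read 'a'  n16⇒n17
[11] read 'a'  n17⇒n18  → match P3@[8:11]
[12] read 'a'  n18⇒n13 (fail-walked)
[13] read 'a'  n13⇒n13 (fail-walked)
[14] read 'a'  n13⇒n13 (fail-walked)
[15] read 'b'  n13⇒n14  → match P2@[12:15],P5@[15:15],P7@[14:15]
[16] read 'a'  n14⇒n16 (fail-walked)
[17] read 'c'  n16⇒n19 (fail-walked)
[18] read 'a'  n19⇒n20
[19] read 'c'  n20⇒n3 (fail-walked)
[20] read 'c'  n3⇒n4
[21] read 'c'  n4⇒n5  → match P0@[17:21]
[22] read 'b'  n5⇒n15 (fail-walked)  → match P5@[22:22]
[23] read 'c'  n15⇒n23  → match P6@[22:23]
[24] read 'a'  n23⇒n2 (fail-walked)
[25] read 'a'  n2⇒n12 (fail-walked)
[26] read 'c'  n12⇒n19 (fail-walked)
[27] read 'a'  n19⇒n20
[28] read 'a'  n20⇒n21
[29] read 'b'  n21⇒n22  → match P4@[25:29],P5@[29:29],P7@[28:29]
[30] read 'c'  n22⇒n8 (fail-walked)  → match P6@[29:30]
[31] read 'b'  n8⇒n15 (fail-walked)  → match P5@[31:31]
[32] read 'c'  n15⇒n23  → match P6@[31:32]
[33] read 'b'  n23⇒n15 (fail-walked)  → match P5@[33:33]
[34] read 'c'  n15⇒n23  → match P6@[33:34]
[35] read 'c'  n23⇒n1 (fail-walked)
[36] read 'a'  n1⇒n2
[37] read 'b'  n2⇒n7 (fail-walked)  → match P5@[37:37],P7@[36:37]

All matches (sorted): [[3,2],[3,5],[3,7],[6,3],[7,2],[7,5],[7,7],[8,5],[11,3],[15,2],[15,5],[15,7],[21,0],[22,5],[23,6],[29,4],[29,5],[29,7],[30,6],[31,5],[32,6],[33,5],[34,6],[37,5],[37,7]]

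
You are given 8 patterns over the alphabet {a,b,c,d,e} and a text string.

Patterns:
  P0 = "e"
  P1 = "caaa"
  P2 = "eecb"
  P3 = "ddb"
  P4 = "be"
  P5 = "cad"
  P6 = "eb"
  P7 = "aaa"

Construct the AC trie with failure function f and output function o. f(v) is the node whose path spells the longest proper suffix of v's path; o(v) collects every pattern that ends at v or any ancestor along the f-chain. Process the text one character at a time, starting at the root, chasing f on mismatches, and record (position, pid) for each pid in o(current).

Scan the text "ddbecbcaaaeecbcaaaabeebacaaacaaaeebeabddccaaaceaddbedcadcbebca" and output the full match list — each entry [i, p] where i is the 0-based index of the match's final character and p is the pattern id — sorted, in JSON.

Build automaton:
Trie nodes:
  n0 'ε': a→16 b→12 c→2 d→9 e→1
  n1 'e': b→15 e→6  [P0 ends]
  n2 'c': a→3
  n3 'ca': a→4 d→14
  n4 'caa': a→5
  n5 'caaa': ·  [P1 ends]
  n6 'ee': c→7
  n7 'eec': b→8
  n8 'eecb': ·  [P2 ends]
  n9 'd': d→10
  n10 'dd': b→11
  n11 'ddb': ·  [P3 ends]
  n12 'b': e→13
  n13 'be': ·  [P4 ends]
  n14 'cad': ·  [P5 ends]
  n15 'eb': ·  [P6 ends]
  n16 'a': a→17
  n17 'aa': a→18
  n18 'aaa': ·  [P7 ends]

BFS fail/out derivation:
  fail(1) 'e': from fail(0)=0 chase 'e': 0 ⇒ 0;  out={0}∪out(0)={0}
  fail(2) 'c': from fail(0)=0 chase 'c': 0 ⇒ 0;  out=∅∪out(0)=∅
  fail(9) 'd': from fail(0)=0 chase 'd': 0 ⇒ 0;  out=∅∪out(0)=∅
  fail(12) 'b': from fail(0)=0 chase 'b': 0 ⇒ 0;  out=∅∪out(0)=∅
  fail(16) 'a': from fail(0)=0 chase 'a': 0 ⇒ 0;  out=∅∪out(0)=∅
  fail(3) 'ca': from fail(2)=0 chase 'a': 0 ⇒ 16;  out=∅∪out(16)=∅
  fail(6) 'ee': from fail(1)=0 chase 'e': 0 ⇒ 1;  out=∅∪out(1)={0}
  fail(10) 'dd': from fail(9)=0 chase 'd': 0 ⇒ 9;  out=∅∪out(9)=∅
  fail(13) 'be': from fail(12)=0 chase 'e': 0 ⇒ 1;  out={4}∪out(1)={0,4}
  fail(15) 'eb': from fail(1)=0 chase 'b': 0 ⇒ 12;  out={6}∪out(12)={6}
  fail(17) 'aa': from fail(16)=0 chase 'a': 0 ⇒ 16;  out=∅∪out(16)=∅
  fail(4) 'caa': from fail(3)=16 chase 'a': 16 ⇒ 17;  out=∅∪out(17)=∅
  fail(7) 'eec': from fail(6)=1 chase 'c': 1→0 ⇒ 2;  out=∅∪out(2)=∅
  fail(11) 'ddb': from fail(10)=9 chase 'b': 9→0 ⇒ 12;  out={3}∪out(12)={3}
  fail(14) 'cad': from fail(3)=16 chase 'd': 16→0 ⇒ 9;  out={5}∪out(9)={5}
  fail(18) 'aaa': from fail(17)=16 chase 'a': 16 ⇒ 17;  out={7}∪out(17)={7}
  fail(5) 'caaa': from fail(4)=17 chase 'a': 17 ⇒ 18;  out={1}∪out(18)={1,7}
  fail(8) 'eecb': from fail(7)=2 chase 'b': 2→0 ⇒ 12;  out={2}∪out(12)={2}

Text stream:
[0] read 'd'  n0⇒n9
[1] read 'd'  n9⇒n10
[2] read 'b'  n10⇒n11  emit P3@[0:2]
[3] read 'e'  n11⇒n13 (fail-walked)  emit P0@[3:3],P4@[2:3]
[4] read 'c'  n13⇒n2 (fail-walked)
[5] read 'b'  n2⇒n12 (fail-walked)
[6] read 'c'  n12⇒n2 (fail-walked)
[7] read 'a'  n2⇒n3
[8] read 'a'  n3⇒n4
[9] read 'a'  n4⇒n5  emit P1@[6:9],P7@[7:9]
[10] read 'e'  n5⇒n1 (fail-walked)  emit P0@[10:10]
[11] read 'e'  n1⇒n6  emit P0@[11:11]
[12] read 'c'  n6⇒n7
[13] read 'b'  n7⇒n8  emit P2@[10:13]
[14] read 'c'  n8⇒n2 (fail-walked)
[15] read 'a'  n2⇒n3
[16] read 'a'  n3⇒n4
[17] read 'a'  n4⇒n5  emit P1@[14:17],P7@[15:17]
[18] read 'a'  n5⇒n18 (fail-walked)  emit P7@[16:18]
[19] read 'b'  n18⇒n12 (fail-walked)
[20] read 'e'  n12⇒n13  emit P0@[20:20],P4@[19:20]
[21] read 'e'  n13⇒n6 (fail-walked)  emit P0@[21:21]
[22] read 'b'  n6⇒n15 (fail-walked)  emit P6@[21:22]
[23] read 'a'  n15⇒n16 (fail-walked)
[24] read 'c'  n16⇒n2 (fail-walked)
[25] read 'a'  n2⇒n3
[26] read 'a'  n3⇒n4
[27] read 'a'  n4⇒n5  emit P1@[24:27],P7@[25:27]
[28] read 'c'  n5⇒n2 (fail-walked)
[29] read 'a'  n2⇒n3
[30] read 'a'  n3⇒n4
[31] read 'a'  n4⇒n5  emit P1@[28:31],P7@[29:31]
[32] read 'e'  n5⇒n1 (fail-walked)  emit P0@[32:32]
[33] read 'e'  n1⇒n6  emit P0@[33:33]
[34] read 'b'  n6⇒n15 (fail-walked)  emit P6@[33:34]
[35] read 'e'  n15⇒n13 (fail-walked)  emit P0@[35:35],P4@[34:35]
[36] read 'a'  n13⇒n16 (fail-walked)
[37] read 'b'  n16⇒n12 (fail-walked)
[38] read 'd'  n12⇒n9 (fail-walked)
[39] read 'd'  n9⇒n10
[40] read 'c'  n10⇒n2 (fail-walked)
[41] read 'c'  n2⇒n2 (fail-walked)
[42] read 'a'  n2⇒n3
[43] read 'a'  n3⇒n4
[44] read 'a'  n4⇒n5  emit P1@[41:44],P7@[42:44]
[45] read 'c'  n5⇒n2 (fail-walked)
[46] read 'e'  n2⇒n1 (fail-walked)  emit P0@[46:46]
[47] read 'a'  n1⇒n16 (fail-walked)
[48] read 'd'  n16⇒n9 (fail-walked)
[49] read 'd'  n9⇒n10
[50] read 'b'  n10⇒n11  emit P3@[48:50]
[51] read 'e'  n11⇒n13 (fail-walked)  emit P0@[51:51],P4@[50:51]
[52] read 'd'  n13⇒n9 (fail-walked)
[53] read 'c'  n9⇒n2 (fail-walked)
[54] read 'a'  n2⇒n3
[55] read 'd'  n3⇒n14  emit P5@[53:55]
[56] read 'c'  n14⇒n2 (fail-walked)
[57] read 'b'  n2⇒n12 (fail-walked)
[58] read 'e'  n12⇒n13  emit P0@[58:58],P4@[57:58]
[59] read 'b'  n13⇒n15 (fail-walked)  emit P6@[58:59]
[60] read 'c'  n15⇒n2 (fail-walked)
[61] read 'a'  n2⇒n3

Result: [[2,3],[3,0],[3,4],[9,1],[9,7],[10,0],[11,0],[13,2],[17,1],[17,7],[18,7],[20,0],[20,4],[21,0],[22,6],[27,1],[27,7],[31,1],[31,7],[32,0],[33,0],[34,6],[35,0],[35,4],[44,1],[44,7],[46,0],[50,3],[51,0],[51,4],[55,5],[58,0],[58,4],[59,6]]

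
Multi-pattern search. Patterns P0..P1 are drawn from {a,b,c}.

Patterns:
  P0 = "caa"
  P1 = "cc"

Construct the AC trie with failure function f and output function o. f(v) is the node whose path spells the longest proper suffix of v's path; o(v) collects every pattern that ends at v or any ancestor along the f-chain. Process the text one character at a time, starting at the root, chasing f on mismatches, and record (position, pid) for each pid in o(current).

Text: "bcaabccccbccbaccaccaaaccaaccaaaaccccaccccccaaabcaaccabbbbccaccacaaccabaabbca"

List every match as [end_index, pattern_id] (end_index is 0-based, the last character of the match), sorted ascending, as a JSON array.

Build automaton:
Trie nodes:
  0='ε' goto c→1
  1='c' goto a→2 c→4
  2='ca' goto a→3
  3='caa' goto ·  [P0 ends]
  4='cc' goto ·  [P1 ends]

BFS fail/out derivation:
  fail(1) 'c': from fail(0)=0 chase 'c': 0 ⇒ 0;  out=∅∪out(0)=∅
  fail(2) 'ca': from fail(1)=0 chase 'a': 0 ⇒ 0;  out=∅∪out(0)=∅
  fail(4) 'cc': from fail(1)=0 chase 'c': 0 ⇒ 1;  out={1}∪out(1)={1}
  fail(3) 'caa': from fail(2)=0 chase 'a': 0 ⇒ 0;  out={0}∪out(0)={0}

Run:
i=0 'b': node 0→0
i=1 'c': node 0→1
i=2 'a': node 1→2
i=3 'a': node 2→3  emit P0@[1:3]
i=4 'b': node 3→0 ·f
i=5 'c': node 0→1
i=6 'c': node 1→4  emit P1@[5:6]
i=7 'c': node 4→4 ·f  emit P1@[6:7]
i=8 'c': node 4→4 ·f  emit P1@[7:8]
i=9 'b': node 4→0 ·f
i=10 'c': node 0→1
i=11 'c': node 1→4  emit P1@[10:11]
i=12 'b': node 4→0 ·f
i=13 'a': node 0→0
i=14 'c': node 0→1
i=15 'c': node 1→4  emit P1@[14:15]
i=16 'a': node 4→2 ·f
i=17 'c': node 2→1 ·f
i=18 'c': node 1→4  emit P1@[17:18]
i=19 'a': node 4→2 ·f
i=20 'a': node 2→3  emit P0@[18:20]
i=21 'a': node 3→0 ·f
i=22 'c': node 0→1
i=23 'c': node 1→4  emit P1@[22:23]
i=24 'a': node 4→2 ·f
i=25 'a': node 2→3  emit P0@[23:25]
i=26 'c': node 3→1 ·f
i=27 'c': node 1→4  emit P1@[26:27]
i=28 'a': node 4→2 ·f
i=29 'a': node 2→3  emit P0@[27:29]
i=30 'a': node 3→0 ·f
i=31 'a': node 0→0
i=32 'c': node 0→1
i=33 'c': node 1→4  emit P1@[32:33]
i=34 'c': node 4→4 ·f  emit P1@[33:34]
i=35 'c': node 4→4 ·f  emit P1@[34:35]
i=36 'a': node 4→2 ·f
i=37 'c': node 2→1 ·f
i=38 'c': node 1→4  emit P1@[37:38]
i=39 'c': node 4→4 ·f  emit P1@[38:39]
i=40 'c': node 4→4 ·f  emit P1@[39:40]
i=41 'c': node 4→4 ·f  emit P1@[40:41]
i=42 'c': node 4→4 ·f  emit P1@[41:42]
i=43 'a': node 4→2 ·f
i=44 'a': node 2→3  emit P0@[42:44]
i=45 'a': node 3→0 ·f
i=46 'b': node 0→0
i=47 'c': node 0→1
i=48 'a': node 1→2
i=49 'a': node 2→3  emit P0@[47:49]
i=50 'c': node 3→1 ·f
i=51 'c': node 1→4  emit P1@[50:51]
i=52 'a': node 4→2 ·f
i=53 'b': node 2→0 ·f
i=54 'b': node 0→0
i=55 'b': node 0→0
i=56 'b': node 0→0
i=57 'c': node 0→1
i=58 'c': node 1→4  emit P1@[57:58]
i=59 'a': node 4→2 ·f
i=60 'c': node 2→1 ·f
i=61 'c': node 1→4  emit P1@[60:61]
i=62 'a': node 4→2 ·f
i=63 'c': node 2→1 ·f
i=64 'a': node 1→2
i=65 'a': node 2→3  emit P0@[63:65]
i=66 'c': node 3→1 ·f
i=67 'c': node 1→4  emit P1@[66:67]
i=68 'a': node 4→2 ·f
i=69 'b': node 2→0 ·f
i=70 'a': node 0→0
i=71 'a': node 0→0
i=72 'b': node 0→0
i=73 'b': node 0→0
i=74 'c': node 0→1
i=75 'a': node 1→2

Result: [[3,0],[6,1],[7,1],[8,1],[11,1],[15,1],[18,1],[20,0],[23,1],[25,0],[27,1],[29,0],[33,1],[34,1],[35,1],[38,1],[39,1],[40,1],[41,1],[42,1],[44,0],[49,0],[51,1],[58,1],[61,1],[65,0],[67,1]]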